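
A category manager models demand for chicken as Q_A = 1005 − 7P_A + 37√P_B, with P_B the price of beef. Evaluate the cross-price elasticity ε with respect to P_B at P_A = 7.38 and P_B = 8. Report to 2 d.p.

0.05

At P_A = 7.38 and P_B = 8: Q_A = 1057.992.
∂Q_A/∂P_B = 37/(2√P_B) = 37/(2√8) = 6.5407.
ε = (∂Q_A/∂P_B)(P_B/Q_A) = 6.5407 × (8/1057.992) ≈ 0.05.
ε > 0: substitutes.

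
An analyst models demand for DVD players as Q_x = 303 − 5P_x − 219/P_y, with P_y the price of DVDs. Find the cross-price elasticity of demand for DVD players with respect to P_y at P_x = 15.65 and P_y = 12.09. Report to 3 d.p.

At P_x = 15.65 and P_y = 12.09: Q_x = 206.636.
∂Q_x/∂P_y = 219/P_y² = 1.4983.
ε = (∂Q_x/∂P_y)(P_y/Q_x) = 1.4983 × (12.09/206.636) ≈ 0.088.
ε > 0: substitutes.

0.088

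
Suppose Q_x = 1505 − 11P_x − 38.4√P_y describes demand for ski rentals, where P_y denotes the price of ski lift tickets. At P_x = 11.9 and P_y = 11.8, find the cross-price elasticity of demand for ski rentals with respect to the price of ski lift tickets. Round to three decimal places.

At P_x = 11.9 and P_y = 11.8: Q_x = 1242.192.
∂Q_x/∂P_y = -38.4/(2√P_y) = -38.4/(2√11.8) = -5.5893.
ε = (∂Q_x/∂P_y)(P_y/Q_x) = -5.5893 × (11.8/1242.192) ≈ -0.053.

-0.053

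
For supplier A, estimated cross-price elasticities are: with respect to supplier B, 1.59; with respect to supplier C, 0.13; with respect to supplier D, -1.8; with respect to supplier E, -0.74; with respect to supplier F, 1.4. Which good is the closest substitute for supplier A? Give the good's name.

supplier B

Substitutes have ε > 0. Among the positive values, 1.59 (supplier B) is largest.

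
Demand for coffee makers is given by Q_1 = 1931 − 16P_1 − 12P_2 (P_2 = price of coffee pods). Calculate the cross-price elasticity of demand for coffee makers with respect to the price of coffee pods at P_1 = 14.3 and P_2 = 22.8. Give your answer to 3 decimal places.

At P_1 = 14.3 and P_2 = 22.8: Q_1 = 1428.6.
∂Q_1/∂P_2 = -12.
ε = (∂Q_1/∂P_2)(P_2/Q_1) = -12 × (22.8/1428.6) ≈ -0.192.

-0.192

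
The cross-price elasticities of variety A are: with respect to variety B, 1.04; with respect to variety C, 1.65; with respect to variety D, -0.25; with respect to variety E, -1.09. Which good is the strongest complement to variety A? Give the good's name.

variety E

Complements have ε < 0. The most negative value is -1.09 (variety E).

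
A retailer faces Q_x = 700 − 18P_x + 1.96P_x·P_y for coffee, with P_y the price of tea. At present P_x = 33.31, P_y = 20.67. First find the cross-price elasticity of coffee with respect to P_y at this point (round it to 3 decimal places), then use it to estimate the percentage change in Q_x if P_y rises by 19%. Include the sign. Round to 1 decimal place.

At P_x = 33.31, P_y = 20.67: Q_x = 1449.915.
∂Q_x/∂P_y = 1.96P_x = 65.2876.
ε = (∂Q_x/∂P_y)(P_y/Q_x) = 65.2876 × 20.67/1449.915 ≈ 0.931.
%ΔQ_x ≈ ε × %ΔP_y = 0.931 × (19%) = 17.7%.

17.7%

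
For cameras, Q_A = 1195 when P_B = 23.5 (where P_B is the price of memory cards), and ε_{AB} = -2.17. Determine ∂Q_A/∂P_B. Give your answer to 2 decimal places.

-110.35

ε = (∂Q_A/∂P_B)·(P_B/Q_A) ⇒ ∂Q_A/∂P_B = ε·Q_A/P_B = -2.17 × 1195/23.5 ≈ -110.35.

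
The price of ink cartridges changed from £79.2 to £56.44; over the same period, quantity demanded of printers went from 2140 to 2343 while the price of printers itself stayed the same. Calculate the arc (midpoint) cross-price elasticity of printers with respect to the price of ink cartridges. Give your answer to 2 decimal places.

-0.27

ΔQ_A = 2343 − 2140 = 203; ΔP_B = 56.44 − 79.2 = -22.76.
Midpoints: Q̄_A = 2241.5, P̄_B = 67.82.
ε = (ΔQ_A/Q̄_A)/(ΔP_B/P̄_B) = (203/2241.5)/(-22.76/67.82) ≈ -0.27.
ε < 0: printers and ink cartridges are complements.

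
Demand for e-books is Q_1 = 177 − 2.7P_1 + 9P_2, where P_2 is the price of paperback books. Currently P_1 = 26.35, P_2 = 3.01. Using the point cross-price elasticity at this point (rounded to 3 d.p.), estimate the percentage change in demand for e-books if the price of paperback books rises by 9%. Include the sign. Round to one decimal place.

1.8%

At P_1 = 26.35, P_2 = 3.01: Q_1 = 132.945.
∂Q_1/∂P_2 = 9.
ε = (∂Q_1/∂P_2)(P_2/Q_1) = 9.0000 × 3.01/132.945 ≈ 0.204.
%ΔQ_1 ≈ ε × %ΔP_2 = 0.204 × (9%) = 1.8%.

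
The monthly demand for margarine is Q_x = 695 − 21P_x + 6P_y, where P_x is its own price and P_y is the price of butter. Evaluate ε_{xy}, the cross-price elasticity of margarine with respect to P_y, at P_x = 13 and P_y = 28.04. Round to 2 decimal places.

At P_x = 13 and P_y = 28.04: Q_x = 590.24.
∂Q_x/∂P_y = 6.
ε = (∂Q_x/∂P_y)(P_y/Q_x) = 6 × (28.04/590.24) ≈ 0.29.
Since ε > 0, margarine and butter are substitutes.

0.29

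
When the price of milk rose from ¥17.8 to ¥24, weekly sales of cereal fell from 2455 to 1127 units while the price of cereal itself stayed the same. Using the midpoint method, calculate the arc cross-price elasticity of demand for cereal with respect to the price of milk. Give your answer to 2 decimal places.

ΔQ_A = 1127 − 2455 = -1328; ΔP_B = 24 − 17.8 = 6.2.
Midpoints: Q̄_A = 1791.0, P̄_B = 20.90.
ε = (ΔQ_A/Q̄_A)/(ΔP_B/P̄_B) = (-1328/1791.0)/(6.2/20.90) ≈ -2.50.
ε < 0: cereal and milk are complements.

-2.50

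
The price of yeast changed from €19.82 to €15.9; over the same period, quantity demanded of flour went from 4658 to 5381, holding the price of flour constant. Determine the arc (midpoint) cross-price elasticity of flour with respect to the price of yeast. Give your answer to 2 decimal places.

ΔQ_A = 5381 − 4658 = 723; ΔP_B = 15.9 − 19.82 = -3.92.
Midpoints: Q̄_A = 5019.5, P̄_B = 17.86.
ε = (ΔQ_A/Q̄_A)/(ΔP_B/P̄_B) = (723/5019.5)/(-3.92/17.86) ≈ -0.66.
ε < 0: flour and yeast are complements.

-0.66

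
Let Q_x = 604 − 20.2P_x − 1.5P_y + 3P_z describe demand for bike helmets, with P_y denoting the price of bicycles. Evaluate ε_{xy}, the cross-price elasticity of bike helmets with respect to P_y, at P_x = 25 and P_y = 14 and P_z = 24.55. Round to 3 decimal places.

-0.138

At P_x = 25 and P_y = 14 and P_z = 24.55: Q_x = 151.65.
∂Q_x/∂P_y = -1.5.
ε = (∂Q_x/∂P_y)(P_y/Q_x) = -1.5 × (14/151.65) ≈ -0.138.
Since ε < 0, bike helmets and bicycles are complements.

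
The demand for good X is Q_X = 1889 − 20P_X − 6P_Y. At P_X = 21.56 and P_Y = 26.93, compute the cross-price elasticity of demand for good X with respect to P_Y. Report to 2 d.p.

-0.12

At P_X = 21.56 and P_Y = 26.93: Q_X = 1296.22.
∂Q_X/∂P_Y = -6.
ε = (∂Q_X/∂P_Y)(P_Y/Q_X) = -6 × (26.93/1296.22) ≈ -0.12.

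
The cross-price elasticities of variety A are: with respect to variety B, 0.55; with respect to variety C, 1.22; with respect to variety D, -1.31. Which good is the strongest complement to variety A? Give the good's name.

variety D

Complements have ε < 0. The most negative value is -1.31 (variety D).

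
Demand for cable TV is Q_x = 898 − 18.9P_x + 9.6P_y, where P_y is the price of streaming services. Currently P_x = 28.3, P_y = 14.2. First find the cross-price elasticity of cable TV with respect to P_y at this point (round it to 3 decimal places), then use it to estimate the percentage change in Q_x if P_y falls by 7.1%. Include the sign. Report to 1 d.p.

-1.9%

At P_x = 28.3, P_y = 14.2: Q_x = 499.45.
∂Q_x/∂P_y = 9.6.
ε = (∂Q_x/∂P_y)(P_y/Q_x) = 9.6000 × 14.2/499.45 ≈ 0.273.
%ΔQ_x ≈ ε × %ΔP_y = 0.273 × (-7.1%) = -1.9%.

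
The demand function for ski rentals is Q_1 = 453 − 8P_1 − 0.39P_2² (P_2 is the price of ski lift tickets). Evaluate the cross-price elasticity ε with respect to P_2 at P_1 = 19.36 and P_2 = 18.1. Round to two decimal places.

-1.50

At P_1 = 19.36 and P_2 = 18.1: Q_1 = 170.352.
∂Q_1/∂P_2 = -0.78P_2 = -0.78(18.1) = -14.1180.
ε = (∂Q_1/∂P_2)(P_2/Q_1) = -14.1180 × (18.1/170.352) ≈ -1.50.
ε < 0: complements.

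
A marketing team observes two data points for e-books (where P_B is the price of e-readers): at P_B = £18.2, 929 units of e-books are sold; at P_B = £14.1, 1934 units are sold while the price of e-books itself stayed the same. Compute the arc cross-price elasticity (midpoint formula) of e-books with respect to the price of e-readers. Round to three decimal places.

-2.765

ΔQ_A = 1934 − 929 = 1005; ΔP_B = 14.1 − 18.2 = -4.1.
Midpoints: Q̄_A = 1431.5, P̄_B = 16.15.
ε = (ΔQ_A/Q̄_A)/(ΔP_B/P̄_B) = (1005/1431.5)/(-4.1/16.15) ≈ -2.765.
ε < 0: e-books and e-readers are complements.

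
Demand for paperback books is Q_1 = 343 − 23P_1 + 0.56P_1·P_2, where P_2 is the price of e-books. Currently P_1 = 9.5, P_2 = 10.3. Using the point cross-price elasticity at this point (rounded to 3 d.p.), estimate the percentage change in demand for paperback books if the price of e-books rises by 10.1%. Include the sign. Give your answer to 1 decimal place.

3.1%

At P_1 = 9.5, P_2 = 10.3: Q_1 = 179.296.
∂Q_1/∂P_2 = 0.56P_1 = 5.3200.
ε = (∂Q_1/∂P_2)(P_2/Q_1) = 5.3200 × 10.3/179.296 ≈ 0.306.
%ΔQ_1 ≈ ε × %ΔP_2 = 0.306 × (10.1%) = 3.1%.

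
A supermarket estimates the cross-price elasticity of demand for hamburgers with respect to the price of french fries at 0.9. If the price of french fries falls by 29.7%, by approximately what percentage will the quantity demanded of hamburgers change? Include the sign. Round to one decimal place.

%ΔQ ≈ ε × %ΔP of french fries = 0.9 × (-29.7%) = -26.7%.
Demand for hamburgers falls by about 26.7%.

-26.7%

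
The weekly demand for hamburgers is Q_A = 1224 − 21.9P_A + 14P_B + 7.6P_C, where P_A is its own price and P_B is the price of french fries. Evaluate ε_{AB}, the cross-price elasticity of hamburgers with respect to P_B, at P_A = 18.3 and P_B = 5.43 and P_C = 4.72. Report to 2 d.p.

0.08

At P_A = 18.3 and P_B = 5.43 and P_C = 4.72: Q_A = 935.122.
∂Q_A/∂P_B = 14.
ε = (∂Q_A/∂P_B)(P_B/Q_A) = 14 × (5.43/935.122) ≈ 0.08.
Since ε > 0, hamburgers and french fries are substitutes.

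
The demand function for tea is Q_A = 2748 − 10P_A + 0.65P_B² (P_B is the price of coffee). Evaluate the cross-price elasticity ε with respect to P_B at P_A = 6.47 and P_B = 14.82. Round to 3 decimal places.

0.101

At P_A = 6.47 and P_B = 14.82: Q_A = 2826.061.
∂Q_A/∂P_B = 1.3P_B = 1.3(14.82) = 19.2660.
ε = (∂Q_A/∂P_B)(P_B/Q_A) = 19.2660 × (14.82/2826.061) ≈ 0.101.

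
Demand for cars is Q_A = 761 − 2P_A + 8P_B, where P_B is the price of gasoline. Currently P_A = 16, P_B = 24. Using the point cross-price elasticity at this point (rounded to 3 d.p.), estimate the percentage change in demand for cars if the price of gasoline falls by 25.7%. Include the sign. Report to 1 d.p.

-5.3%

At P_A = 16, P_B = 24: Q_A = 921.
∂Q_A/∂P_B = 8.
ε = (∂Q_A/∂P_B)(P_B/Q_A) = 8.0000 × 24/921 ≈ 0.208.
%ΔQ_A ≈ ε × %ΔP_B = 0.208 × (-25.7%) = -5.3%.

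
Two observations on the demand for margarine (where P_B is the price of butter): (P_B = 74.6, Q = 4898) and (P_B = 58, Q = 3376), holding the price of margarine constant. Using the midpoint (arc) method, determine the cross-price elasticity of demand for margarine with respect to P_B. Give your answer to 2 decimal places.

1.47

ΔQ_A = 3376 − 4898 = -1522; ΔP_B = 58 − 74.6 = -16.6.
Midpoints: Q̄_A = 4137.0, P̄_B = 66.30.
ε = (ΔQ_A/Q̄_A)/(ΔP_B/P̄_B) = (-1522/4137.0)/(-16.6/66.30) ≈ 1.47.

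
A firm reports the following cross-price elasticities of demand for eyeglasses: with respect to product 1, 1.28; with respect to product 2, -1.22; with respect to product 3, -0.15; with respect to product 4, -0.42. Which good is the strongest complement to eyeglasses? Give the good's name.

product 2

Complements have ε < 0. The most negative value is -1.22 (product 2).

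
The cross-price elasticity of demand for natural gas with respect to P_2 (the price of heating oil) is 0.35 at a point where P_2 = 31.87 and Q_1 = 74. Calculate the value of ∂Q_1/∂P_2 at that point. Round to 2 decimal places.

0.81

ε = (∂Q_1/∂P_2)·(P_2/Q_1) ⇒ ∂Q_1/∂P_2 = ε·Q_1/P_2 = 0.35 × 74/31.87 ≈ 0.81.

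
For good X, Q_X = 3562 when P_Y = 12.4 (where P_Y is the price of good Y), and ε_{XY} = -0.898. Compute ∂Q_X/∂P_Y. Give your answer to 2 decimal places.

-257.96

ε = (∂Q_X/∂P_Y)·(P_Y/Q_X) ⇒ ∂Q_X/∂P_Y = ε·Q_X/P_Y = -0.898 × 3562/12.4 ≈ -257.96.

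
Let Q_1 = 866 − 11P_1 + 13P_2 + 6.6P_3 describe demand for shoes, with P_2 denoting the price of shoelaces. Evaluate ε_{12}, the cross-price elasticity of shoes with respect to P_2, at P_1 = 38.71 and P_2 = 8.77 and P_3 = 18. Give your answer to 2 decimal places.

0.17

At P_1 = 38.71 and P_2 = 8.77 and P_3 = 18: Q_1 = 673.
∂Q_1/∂P_2 = 13.
ε = (∂Q_1/∂P_2)(P_2/Q_1) = 13 × (8.77/673) ≈ 0.17.
Since ε > 0, shoes and shoelaces are substitutes.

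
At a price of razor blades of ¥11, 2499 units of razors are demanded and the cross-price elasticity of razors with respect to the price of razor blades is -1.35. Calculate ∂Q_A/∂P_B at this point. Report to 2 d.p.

ε = (∂Q_A/∂P_B)·(P_B/Q_A) ⇒ ∂Q_A/∂P_B = ε·Q_A/P_B = -1.35 × 2499/11 ≈ -306.70.

-306.70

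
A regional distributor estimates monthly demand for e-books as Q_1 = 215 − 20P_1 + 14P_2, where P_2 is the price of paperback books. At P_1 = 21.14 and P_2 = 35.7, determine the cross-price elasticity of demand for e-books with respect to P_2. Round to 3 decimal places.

At P_1 = 21.14 and P_2 = 35.7: Q_1 = 292.
∂Q_1/∂P_2 = 14.
ε = (∂Q_1/∂P_2)(P_2/Q_1) = 14 × (35.7/292) ≈ 1.712.

1.712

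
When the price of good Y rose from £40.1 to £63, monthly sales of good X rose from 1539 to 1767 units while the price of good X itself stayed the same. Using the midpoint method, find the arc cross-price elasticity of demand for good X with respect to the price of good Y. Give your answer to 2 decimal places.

ΔQ_X = 1767 − 1539 = 228; ΔP_Y = 63 − 40.1 = 22.9.
Midpoints: Q̄_X = 1653.0, P̄_Y = 51.55.
ε = (ΔQ_X/Q̄_X)/(ΔP_Y/P̄_Y) = (228/1653.0)/(22.9/51.55) ≈ 0.31.

0.31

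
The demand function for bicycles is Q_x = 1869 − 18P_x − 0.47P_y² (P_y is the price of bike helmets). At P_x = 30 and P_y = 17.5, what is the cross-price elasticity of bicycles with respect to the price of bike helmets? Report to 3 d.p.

At P_x = 30 and P_y = 17.5: Q_x = 1185.062.
∂Q_x/∂P_y = -0.94P_y = -0.94(17.5) = -16.4500.
ε = (∂Q_x/∂P_y)(P_y/Q_x) = -16.4500 × (17.5/1185.062) ≈ -0.243.
ε < 0: complements.

-0.243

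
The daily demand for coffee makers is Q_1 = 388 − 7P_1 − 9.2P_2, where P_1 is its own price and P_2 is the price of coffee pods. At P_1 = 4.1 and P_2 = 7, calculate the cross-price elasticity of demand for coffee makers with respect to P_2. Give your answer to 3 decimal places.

At P_1 = 4.1 and P_2 = 7: Q_1 = 294.9.
∂Q_1/∂P_2 = -9.2.
ε = (∂Q_1/∂P_2)(P_2/Q_1) = -9.2 × (7/294.9) ≈ -0.218.
Since ε < 0, coffee makers and coffee pods are complements.

-0.218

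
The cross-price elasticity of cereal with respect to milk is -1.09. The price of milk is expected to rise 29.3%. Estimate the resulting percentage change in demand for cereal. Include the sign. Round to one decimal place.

-31.9%

%ΔQ ≈ ε × %ΔP of milk = -1.09 × (29.3%) = -31.9%.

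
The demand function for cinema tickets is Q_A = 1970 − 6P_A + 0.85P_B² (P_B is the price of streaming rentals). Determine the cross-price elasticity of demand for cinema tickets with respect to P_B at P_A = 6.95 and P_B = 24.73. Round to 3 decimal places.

At P_A = 6.95 and P_B = 24.73: Q_A = 2448.137.
∂Q_A/∂P_B = 1.7P_B = 1.7(24.73) = 42.0410.
ε = (∂Q_A/∂P_B)(P_B/Q_A) = 42.0410 × (24.73/2448.137) ≈ 0.425.

0.425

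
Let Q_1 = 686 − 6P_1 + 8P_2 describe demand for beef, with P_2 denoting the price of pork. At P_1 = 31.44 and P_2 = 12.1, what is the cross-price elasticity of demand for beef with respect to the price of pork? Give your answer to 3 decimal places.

At P_1 = 31.44 and P_2 = 12.1: Q_1 = 594.16.
∂Q_1/∂P_2 = 8.
ε = (∂Q_1/∂P_2)(P_2/Q_1) = 8 × (12.1/594.16) ≈ 0.163.
Since ε > 0, beef and pork are substitutes.

0.163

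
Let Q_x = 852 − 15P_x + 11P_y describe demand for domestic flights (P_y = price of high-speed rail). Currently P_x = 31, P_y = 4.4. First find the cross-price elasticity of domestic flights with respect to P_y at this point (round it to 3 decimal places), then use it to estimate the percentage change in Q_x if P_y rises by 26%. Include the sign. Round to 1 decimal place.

2.9%

At P_x = 31, P_y = 4.4: Q_x = 435.4.
∂Q_x/∂P_y = 11.
ε = (∂Q_x/∂P_y)(P_y/Q_x) = 11.0000 × 4.4/435.4 ≈ 0.111.
%ΔQ_x ≈ ε × %ΔP_y = 0.111 × (26%) = 2.9%.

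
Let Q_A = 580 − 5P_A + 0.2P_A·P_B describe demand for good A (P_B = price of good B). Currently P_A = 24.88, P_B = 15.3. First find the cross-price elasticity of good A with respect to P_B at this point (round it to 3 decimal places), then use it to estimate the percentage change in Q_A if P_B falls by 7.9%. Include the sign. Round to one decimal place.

-1.1%

At P_A = 24.88, P_B = 15.3: Q_A = 531.733.
∂Q_A/∂P_B = 0.2P_A = 4.9760.
ε = (∂Q_A/∂P_B)(P_B/Q_A) = 4.9760 × 15.3/531.733 ≈ 0.143.
%ΔQ_A ≈ ε × %ΔP_B = 0.143 × (-7.9%) = -1.1%.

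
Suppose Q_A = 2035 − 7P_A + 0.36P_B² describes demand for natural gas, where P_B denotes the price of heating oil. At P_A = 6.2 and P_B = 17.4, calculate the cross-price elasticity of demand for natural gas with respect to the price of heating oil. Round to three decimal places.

At P_A = 6.2 and P_B = 17.4: Q_A = 2100.594.
∂Q_A/∂P_B = 0.72P_B = 0.72(17.4) = 12.5280.
ε = (∂Q_A/∂P_B)(P_B/Q_A) = 12.5280 × (17.4/2100.594) ≈ 0.104.

0.104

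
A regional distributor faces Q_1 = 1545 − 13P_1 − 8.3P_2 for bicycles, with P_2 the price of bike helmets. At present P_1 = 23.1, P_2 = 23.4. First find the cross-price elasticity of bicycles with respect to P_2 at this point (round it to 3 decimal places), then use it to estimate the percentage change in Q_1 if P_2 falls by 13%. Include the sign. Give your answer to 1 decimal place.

2.4%

At P_1 = 23.1, P_2 = 23.4: Q_1 = 1050.48.
∂Q_1/∂P_2 = -8.3.
ε = (∂Q_1/∂P_2)(P_2/Q_1) = -8.3000 × 23.4/1050.48 ≈ -0.185.
%ΔQ_1 ≈ ε × %ΔP_2 = -0.185 × (-13%) = 2.4%.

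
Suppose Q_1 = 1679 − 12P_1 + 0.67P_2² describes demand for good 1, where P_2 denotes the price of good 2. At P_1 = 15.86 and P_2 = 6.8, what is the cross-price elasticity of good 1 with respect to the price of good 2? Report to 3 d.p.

0.041

At P_1 = 15.86 and P_2 = 6.8: Q_1 = 1519.661.
∂Q_1/∂P_2 = 1.34P_2 = 1.34(6.8) = 9.1120.
ε = (∂Q_1/∂P_2)(P_2/Q_1) = 9.1120 × (6.8/1519.661) ≈ 0.041.
ε > 0: substitutes.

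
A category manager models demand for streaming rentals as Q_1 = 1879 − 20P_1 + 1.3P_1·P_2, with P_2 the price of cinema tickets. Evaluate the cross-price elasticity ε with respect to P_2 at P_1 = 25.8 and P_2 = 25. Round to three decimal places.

At P_1 = 25.8 and P_2 = 25: Q_1 = 2201.5.
∂Q_1/∂P_2 = 1.3P_1 = 1.3(25.8) = 33.5400.
ε = (∂Q_1/∂P_2)(P_2/Q_1) = 33.5400 × (25/2201.5) ≈ 0.381.

0.381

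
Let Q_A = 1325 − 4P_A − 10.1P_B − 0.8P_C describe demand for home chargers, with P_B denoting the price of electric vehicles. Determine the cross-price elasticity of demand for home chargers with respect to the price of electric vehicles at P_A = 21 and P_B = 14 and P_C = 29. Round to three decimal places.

-0.131

At P_A = 21 and P_B = 14 and P_C = 29: Q_A = 1076.4.
∂Q_A/∂P_B = -10.1.
ε = (∂Q_A/∂P_B)(P_B/Q_A) = -10.1 × (14/1076.4) ≈ -0.131.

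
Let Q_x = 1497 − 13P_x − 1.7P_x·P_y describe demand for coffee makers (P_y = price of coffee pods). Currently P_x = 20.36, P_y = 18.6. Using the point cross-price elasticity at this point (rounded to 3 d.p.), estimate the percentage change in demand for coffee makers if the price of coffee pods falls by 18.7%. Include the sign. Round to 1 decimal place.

At P_x = 20.36, P_y = 18.6: Q_x = 588.537.
∂Q_x/∂P_y = -1.7P_x = -34.6120.
ε = (∂Q_x/∂P_y)(P_y/Q_x) = -34.6120 × 18.6/588.537 ≈ -1.094.
%ΔQ_x ≈ ε × %ΔP_y = -1.094 × (-18.7%) = 20.5%.

20.5%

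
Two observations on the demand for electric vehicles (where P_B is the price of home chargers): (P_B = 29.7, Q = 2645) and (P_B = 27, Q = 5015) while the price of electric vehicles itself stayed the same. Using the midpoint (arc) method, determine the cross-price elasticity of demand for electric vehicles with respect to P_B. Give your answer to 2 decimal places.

ΔQ_A = 5015 − 2645 = 2370; ΔP_B = 27 − 29.7 = -2.7.
Midpoints: Q̄_A = 3830.0, P̄_B = 28.35.
ε = (ΔQ_A/Q̄_A)/(ΔP_B/P̄_B) = (2370/3830.0)/(-2.7/28.35) ≈ -6.50.
ε < 0: electric vehicles and home chargers are complements.

-6.50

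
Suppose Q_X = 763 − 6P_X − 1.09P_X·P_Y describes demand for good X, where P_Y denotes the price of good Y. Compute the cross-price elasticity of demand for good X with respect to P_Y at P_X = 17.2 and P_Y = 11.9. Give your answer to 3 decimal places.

-0.511

At P_X = 17.2 and P_Y = 11.9: Q_X = 436.699.
∂Q_X/∂P_Y = -1.09P_X = -1.09(17.2) = -18.7480.
ε = (∂Q_X/∂P_Y)(P_Y/Q_X) = -18.7480 × (11.9/436.699) ≈ -0.511.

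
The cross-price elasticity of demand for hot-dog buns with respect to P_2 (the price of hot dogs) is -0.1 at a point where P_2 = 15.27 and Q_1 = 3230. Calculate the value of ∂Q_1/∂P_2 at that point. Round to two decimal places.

-21.15

ε = (∂Q_1/∂P_2)·(P_2/Q_1) ⇒ ∂Q_1/∂P_2 = ε·Q_1/P_2 = -0.1 × 3230/15.27 ≈ -21.15.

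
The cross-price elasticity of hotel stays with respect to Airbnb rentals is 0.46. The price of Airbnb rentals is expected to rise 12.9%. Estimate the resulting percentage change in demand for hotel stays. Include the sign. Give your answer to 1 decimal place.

%ΔQ ≈ ε × %ΔP of Airbnb rentals = 0.46 × (12.9%) = 5.9%.
Demand for hotel stays rises by about 5.9%.

5.9%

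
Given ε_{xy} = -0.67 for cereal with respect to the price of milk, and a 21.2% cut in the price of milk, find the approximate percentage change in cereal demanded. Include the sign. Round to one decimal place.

14.2%

%ΔQ ≈ ε × %ΔP of milk = -0.67 × (-21.2%) = 14.2%.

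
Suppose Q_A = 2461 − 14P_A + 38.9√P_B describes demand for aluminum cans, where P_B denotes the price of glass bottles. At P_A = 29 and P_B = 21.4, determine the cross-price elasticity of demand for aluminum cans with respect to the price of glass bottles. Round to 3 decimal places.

At P_A = 29 and P_B = 21.4: Q_A = 2234.952.
∂Q_A/∂P_B = 38.9/(2√P_B) = 38.9/(2√21.4) = 4.2045.
ε = (∂Q_A/∂P_B)(P_B/Q_A) = 4.2045 × (21.4/2234.952) ≈ 0.040.

0.040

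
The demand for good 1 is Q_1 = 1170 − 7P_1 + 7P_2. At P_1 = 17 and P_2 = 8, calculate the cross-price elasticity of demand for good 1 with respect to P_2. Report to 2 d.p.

0.05

At P_1 = 17 and P_2 = 8: Q_1 = 1107.
∂Q_1/∂P_2 = 7.
ε = (∂Q_1/∂P_2)(P_2/Q_1) = 7 × (8/1107) ≈ 0.05.
Since ε > 0, good 1 and good 2 are substitutes.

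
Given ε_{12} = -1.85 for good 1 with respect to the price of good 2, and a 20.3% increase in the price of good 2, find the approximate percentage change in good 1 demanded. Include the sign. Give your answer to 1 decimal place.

%ΔQ ≈ ε × %ΔP of good 2 = -1.85 × (20.3%) = -37.6%.

-37.6%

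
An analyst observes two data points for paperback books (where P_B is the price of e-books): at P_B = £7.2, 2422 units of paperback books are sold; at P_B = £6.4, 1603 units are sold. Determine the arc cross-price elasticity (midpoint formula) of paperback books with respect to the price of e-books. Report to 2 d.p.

ΔQ_A = 1603 − 2422 = -819; ΔP_B = 6.4 − 7.2 = -0.8.
Midpoints: Q̄_A = 2012.5, P̄_B = 6.80.
ε = (ΔQ_A/Q̄_A)/(ΔP_B/P̄_B) = (-819/2012.5)/(-0.8/6.80) ≈ 3.46.
ε > 0: paperback books and e-books are substitutes.

3.46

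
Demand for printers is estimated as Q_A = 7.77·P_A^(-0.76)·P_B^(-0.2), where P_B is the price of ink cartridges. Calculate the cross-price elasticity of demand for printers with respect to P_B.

-0.20

In a log-linear (constant-elasticity) demand function, the coefficient on the exponent of P_B is the cross-price elasticity.
ε = -0.20. Negative, so printers and ink cartridges are complements.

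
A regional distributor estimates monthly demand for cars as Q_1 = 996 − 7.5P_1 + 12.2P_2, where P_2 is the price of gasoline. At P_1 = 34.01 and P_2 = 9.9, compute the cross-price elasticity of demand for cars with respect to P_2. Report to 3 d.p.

0.140

At P_1 = 34.01 and P_2 = 9.9: Q_1 = 861.705.
∂Q_1/∂P_2 = 12.2.
ε = (∂Q_1/∂P_2)(P_2/Q_1) = 12.2 × (9.9/861.705) ≈ 0.140.
Since ε > 0, cars and gasoline are substitutes.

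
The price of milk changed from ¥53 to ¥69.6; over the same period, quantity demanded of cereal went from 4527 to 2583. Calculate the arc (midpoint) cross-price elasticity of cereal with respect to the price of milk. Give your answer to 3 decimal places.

ΔQ_A = 2583 − 4527 = -1944; ΔP_B = 69.6 − 53 = 16.6.
Midpoints: Q̄_A = 3555.0, P̄_B = 61.30.
ε = (ΔQ_A/Q̄_A)/(ΔP_B/P̄_B) = (-1944/3555.0)/(16.6/61.30) ≈ -2.019.
ε < 0: cereal and milk are complements.

-2.019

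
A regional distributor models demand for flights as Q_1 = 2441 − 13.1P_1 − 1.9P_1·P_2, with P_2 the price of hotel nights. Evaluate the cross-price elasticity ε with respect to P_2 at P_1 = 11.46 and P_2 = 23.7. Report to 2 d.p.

At P_1 = 11.46 and P_2 = 23.7: Q_1 = 1774.830.
∂Q_1/∂P_2 = -1.9P_1 = -1.9(11.46) = -21.7740.
ε = (∂Q_1/∂P_2)(P_2/Q_1) = -21.7740 × (23.7/1774.830) ≈ -0.29.
ε < 0: complements.

-0.29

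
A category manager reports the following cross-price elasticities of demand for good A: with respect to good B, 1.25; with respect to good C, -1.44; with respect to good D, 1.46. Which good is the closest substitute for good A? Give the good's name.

good D

Substitutes have ε > 0. Among the positive values, 1.46 (good D) is largest.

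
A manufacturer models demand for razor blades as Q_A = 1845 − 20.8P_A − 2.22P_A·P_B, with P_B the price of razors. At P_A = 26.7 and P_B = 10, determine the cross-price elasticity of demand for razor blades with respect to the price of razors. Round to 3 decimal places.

-0.851

At P_A = 26.7 and P_B = 10: Q_A = 696.9.
∂Q_A/∂P_B = -2.22P_A = -2.22(26.7) = -59.2740.
ε = (∂Q_A/∂P_B)(P_B/Q_A) = -59.2740 × (10/696.9) ≈ -0.851.
ε < 0: complements.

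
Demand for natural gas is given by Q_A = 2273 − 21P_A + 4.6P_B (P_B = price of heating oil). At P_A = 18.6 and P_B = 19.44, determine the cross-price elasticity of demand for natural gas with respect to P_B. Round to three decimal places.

At P_A = 18.6 and P_B = 19.44: Q_A = 1971.824.
∂Q_A/∂P_B = 4.6.
ε = (∂Q_A/∂P_B)(P_B/Q_A) = 4.6 × (19.44/1971.824) ≈ 0.045.
Since ε > 0, natural gas and heating oil are substitutes.

0.045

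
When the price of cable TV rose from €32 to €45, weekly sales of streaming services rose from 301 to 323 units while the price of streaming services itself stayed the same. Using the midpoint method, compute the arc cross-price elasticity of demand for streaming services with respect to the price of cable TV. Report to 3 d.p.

0.209

ΔQ_A = 323 − 301 = 22; ΔP_B = 45 − 32 = 13.
Midpoints: Q̄_A = 312.0, P̄_B = 38.50.
ε = (ΔQ_A/Q̄_A)/(ΔP_B/P̄_B) = (22/312.0)/(13/38.50) ≈ 0.209.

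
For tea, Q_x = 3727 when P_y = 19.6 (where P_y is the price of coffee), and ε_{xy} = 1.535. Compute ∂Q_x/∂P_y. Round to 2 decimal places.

ε = (∂Q_x/∂P_y)·(P_y/Q_x) ⇒ ∂Q_x/∂P_y = ε·Q_x/P_y = 1.535 × 3727/19.6 ≈ 291.88.

291.88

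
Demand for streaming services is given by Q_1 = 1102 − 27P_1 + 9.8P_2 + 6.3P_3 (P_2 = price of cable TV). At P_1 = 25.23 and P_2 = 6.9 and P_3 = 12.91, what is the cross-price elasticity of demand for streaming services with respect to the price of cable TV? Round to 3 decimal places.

0.119

At P_1 = 25.23 and P_2 = 6.9 and P_3 = 12.91: Q_1 = 569.743.
∂Q_1/∂P_2 = 9.8.
ε = (∂Q_1/∂P_2)(P_2/Q_1) = 9.8 × (6.9/569.743) ≈ 0.119.
Since ε > 0, streaming services and cable TV are substitutes.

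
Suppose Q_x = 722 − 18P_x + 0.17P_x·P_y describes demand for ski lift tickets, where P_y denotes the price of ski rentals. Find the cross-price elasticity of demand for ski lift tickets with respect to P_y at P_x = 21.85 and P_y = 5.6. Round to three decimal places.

At P_x = 21.85 and P_y = 5.6: Q_x = 349.501.
∂Q_x/∂P_y = 0.17P_x = 0.17(21.85) = 3.7145.
ε = (∂Q_x/∂P_y)(P_y/Q_x) = 3.7145 × (5.6/349.501) ≈ 0.060.

0.060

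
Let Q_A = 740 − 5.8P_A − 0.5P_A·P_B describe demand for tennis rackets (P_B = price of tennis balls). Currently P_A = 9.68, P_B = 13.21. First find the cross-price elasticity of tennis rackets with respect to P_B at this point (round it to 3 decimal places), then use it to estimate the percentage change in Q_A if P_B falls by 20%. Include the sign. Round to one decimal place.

2.1%

At P_A = 9.68, P_B = 13.21: Q_A = 619.920.
∂Q_A/∂P_B = -0.5P_A = -4.8400.
ε = (∂Q_A/∂P_B)(P_B/Q_A) = -4.8400 × 13.21/619.920 ≈ -0.103.
%ΔQ_A ≈ ε × %ΔP_B = -0.103 × (-20%) = 2.1%.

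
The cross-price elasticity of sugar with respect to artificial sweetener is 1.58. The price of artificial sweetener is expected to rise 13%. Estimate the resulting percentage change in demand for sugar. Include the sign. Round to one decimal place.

20.5%

%ΔQ ≈ ε × %ΔP of artificial sweetener = 1.58 × (13%) = 20.5%.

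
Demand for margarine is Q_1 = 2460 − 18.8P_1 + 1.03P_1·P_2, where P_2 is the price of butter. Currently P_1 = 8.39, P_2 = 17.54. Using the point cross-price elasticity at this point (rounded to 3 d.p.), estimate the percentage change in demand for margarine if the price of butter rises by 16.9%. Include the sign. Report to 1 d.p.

1.0%

At P_1 = 8.39, P_2 = 17.54: Q_1 = 2453.843.
∂Q_1/∂P_2 = 1.03P_1 = 8.6417.
ε = (∂Q_1/∂P_2)(P_2/Q_1) = 8.6417 × 17.54/2453.843 ≈ 0.062.
%ΔQ_1 ≈ ε × %ΔP_2 = 0.062 × (16.9%) = 1.0%.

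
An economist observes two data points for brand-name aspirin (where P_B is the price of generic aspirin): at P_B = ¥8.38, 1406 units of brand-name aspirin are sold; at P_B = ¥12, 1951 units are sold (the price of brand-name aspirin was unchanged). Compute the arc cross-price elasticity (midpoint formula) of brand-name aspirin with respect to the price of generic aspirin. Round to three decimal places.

0.914

ΔQ_A = 1951 − 1406 = 545; ΔP_B = 12 − 8.38 = 3.62.
Midpoints: Q̄_A = 1678.5, P̄_B = 10.19.
ε = (ΔQ_A/Q̄_A)/(ΔP_B/P̄_B) = (545/1678.5)/(3.62/10.19) ≈ 0.914.
ε > 0: brand-name aspirin and generic aspirin are substitutes.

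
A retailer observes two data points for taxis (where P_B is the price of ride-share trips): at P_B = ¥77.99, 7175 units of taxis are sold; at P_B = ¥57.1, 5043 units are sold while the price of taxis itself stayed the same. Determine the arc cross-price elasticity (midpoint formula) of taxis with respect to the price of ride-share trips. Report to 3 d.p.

ΔQ_A = 5043 − 7175 = -2132; ΔP_B = 57.1 − 77.99 = -20.89.
Midpoints: Q̄_A = 6109.0, P̄_B = 67.55.
ε = (ΔQ_A/Q̄_A)/(ΔP_B/P̄_B) = (-2132/6109.0)/(-20.89/67.55) ≈ 1.128.

1.128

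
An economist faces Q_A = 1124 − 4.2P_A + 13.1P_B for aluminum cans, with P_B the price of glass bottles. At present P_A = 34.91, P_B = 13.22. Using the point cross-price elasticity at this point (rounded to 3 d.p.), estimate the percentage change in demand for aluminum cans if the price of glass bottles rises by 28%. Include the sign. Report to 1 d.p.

4.2%

At P_A = 34.91, P_B = 13.22: Q_A = 1150.56.
∂Q_A/∂P_B = 13.1.
ε = (∂Q_A/∂P_B)(P_B/Q_A) = 13.1000 × 13.22/1150.56 ≈ 0.151.
%ΔQ_A ≈ ε × %ΔP_B = 0.151 × (28%) = 4.2%.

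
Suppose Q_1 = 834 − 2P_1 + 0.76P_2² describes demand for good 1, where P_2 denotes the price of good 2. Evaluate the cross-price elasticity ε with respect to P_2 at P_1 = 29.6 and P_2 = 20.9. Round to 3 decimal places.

0.600

At P_1 = 29.6 and P_2 = 20.9: Q_1 = 1106.776.
∂Q_1/∂P_2 = 1.52P_2 = 1.52(20.9) = 31.7680.
ε = (∂Q_1/∂P_2)(P_2/Q_1) = 31.7680 × (20.9/1106.776) ≈ 0.600.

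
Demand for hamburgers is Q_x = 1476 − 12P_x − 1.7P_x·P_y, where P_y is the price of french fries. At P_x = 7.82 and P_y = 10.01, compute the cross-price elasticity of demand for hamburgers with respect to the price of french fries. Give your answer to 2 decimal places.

-0.11

At P_x = 7.82 and P_y = 10.01: Q_x = 1249.087.
∂Q_x/∂P_y = -1.7P_x = -1.7(7.82) = -13.2940.
ε = (∂Q_x/∂P_y)(P_y/Q_x) = -13.2940 × (10.01/1249.087) ≈ -0.11.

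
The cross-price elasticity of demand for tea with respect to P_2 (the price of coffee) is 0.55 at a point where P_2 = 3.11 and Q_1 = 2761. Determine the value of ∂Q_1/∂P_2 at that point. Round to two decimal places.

ε = (∂Q_1/∂P_2)·(P_2/Q_1) ⇒ ∂Q_1/∂P_2 = ε·Q_1/P_2 = 0.55 × 2761/3.11 ≈ 488.28.

488.28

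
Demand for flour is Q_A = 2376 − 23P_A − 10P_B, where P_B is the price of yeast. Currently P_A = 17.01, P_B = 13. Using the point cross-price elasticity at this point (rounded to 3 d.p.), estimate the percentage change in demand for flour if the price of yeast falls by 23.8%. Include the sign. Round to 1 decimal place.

1.7%

At P_A = 17.01, P_B = 13: Q_A = 1854.77.
∂Q_A/∂P_B = -10.
ε = (∂Q_A/∂P_B)(P_B/Q_A) = -10.0000 × 13/1854.77 ≈ -0.070.
%ΔQ_A ≈ ε × %ΔP_B = -0.070 × (-23.8%) = 1.7%.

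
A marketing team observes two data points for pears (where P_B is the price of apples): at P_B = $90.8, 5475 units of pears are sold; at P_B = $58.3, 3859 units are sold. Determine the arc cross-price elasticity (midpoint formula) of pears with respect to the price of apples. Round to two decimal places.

ΔQ_A = 3859 − 5475 = -1616; ΔP_B = 58.3 − 90.8 = -32.5.
Midpoints: Q̄_A = 4667.0, P̄_B = 74.55.
ε = (ΔQ_A/Q̄_A)/(ΔP_B/P̄_B) = (-1616/4667.0)/(-32.5/74.55) ≈ 0.79.
ε > 0: pears and apples are substitutes.

0.79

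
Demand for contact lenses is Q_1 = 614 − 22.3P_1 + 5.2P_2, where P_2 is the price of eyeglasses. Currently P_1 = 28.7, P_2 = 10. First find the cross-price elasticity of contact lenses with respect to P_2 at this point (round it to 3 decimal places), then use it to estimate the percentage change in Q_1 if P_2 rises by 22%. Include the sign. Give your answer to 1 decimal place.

At P_1 = 28.7, P_2 = 10: Q_1 = 25.99.
∂Q_1/∂P_2 = 5.2.
ε = (∂Q_1/∂P_2)(P_2/Q_1) = 5.2000 × 10/25.99 ≈ 2.001.
%ΔQ_1 ≈ ε × %ΔP_2 = 2.001 × (22%) = 44.0%.

44.0%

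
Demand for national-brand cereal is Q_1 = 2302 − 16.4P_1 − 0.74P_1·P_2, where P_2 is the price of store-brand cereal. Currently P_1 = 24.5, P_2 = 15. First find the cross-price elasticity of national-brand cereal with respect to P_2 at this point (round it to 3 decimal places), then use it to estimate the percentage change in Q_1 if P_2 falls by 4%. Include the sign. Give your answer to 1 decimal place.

At P_1 = 24.5, P_2 = 15: Q_1 = 1628.25.
∂Q_1/∂P_2 = -0.74P_1 = -18.1300.
ε = (∂Q_1/∂P_2)(P_2/Q_1) = -18.1300 × 15/1628.25 ≈ -0.167.
%ΔQ_1 ≈ ε × %ΔP_2 = -0.167 × (-4%) = 0.7%.

0.7%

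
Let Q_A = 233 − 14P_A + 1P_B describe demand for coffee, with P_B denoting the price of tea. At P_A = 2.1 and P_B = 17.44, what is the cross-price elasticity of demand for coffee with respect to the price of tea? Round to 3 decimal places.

At P_A = 2.1 and P_B = 17.44: Q_A = 221.04.
∂Q_A/∂P_B = 1.
ε = (∂Q_A/∂P_B)(P_B/Q_A) = 1 × (17.44/221.04) ≈ 0.079.
Since ε > 0, coffee and tea are substitutes.

0.079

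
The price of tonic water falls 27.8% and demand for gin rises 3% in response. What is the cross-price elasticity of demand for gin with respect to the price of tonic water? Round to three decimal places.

ε = (%ΔQ of gin) / (%ΔP of tonic water) = (3%) / (-27.8%) ≈ -0.108.
Negative cross-price elasticity: complements.

-0.108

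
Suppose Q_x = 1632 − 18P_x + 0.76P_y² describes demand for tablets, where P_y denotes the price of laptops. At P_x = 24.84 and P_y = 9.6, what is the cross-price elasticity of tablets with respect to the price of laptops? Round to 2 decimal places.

0.11

At P_x = 24.84 and P_y = 9.6: Q_x = 1254.922.
∂Q_x/∂P_y = 1.52P_y = 1.52(9.6) = 14.5920.
ε = (∂Q_x/∂P_y)(P_y/Q_x) = 14.5920 × (9.6/1254.922) ≈ 0.11.
ε > 0: substitutes.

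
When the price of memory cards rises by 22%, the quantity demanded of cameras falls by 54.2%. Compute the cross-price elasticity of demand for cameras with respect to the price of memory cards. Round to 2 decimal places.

-2.46

ε = (%ΔQ of cameras) / (%ΔP of memory cards) = (-54.2%) / (22%) ≈ -2.46.
Negative cross-price elasticity: complements.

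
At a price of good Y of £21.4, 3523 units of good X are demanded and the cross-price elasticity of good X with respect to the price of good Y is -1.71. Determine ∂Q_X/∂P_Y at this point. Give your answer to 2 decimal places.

-281.51

ε = (∂Q_X/∂P_Y)·(P_Y/Q_X) ⇒ ∂Q_X/∂P_Y = ε·Q_X/P_Y = -1.71 × 3523/21.4 ≈ -281.51.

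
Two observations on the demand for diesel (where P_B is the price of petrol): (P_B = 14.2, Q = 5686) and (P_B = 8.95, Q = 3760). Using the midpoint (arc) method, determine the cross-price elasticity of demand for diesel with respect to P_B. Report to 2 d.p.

ΔQ_A = 3760 − 5686 = -1926; ΔP_B = 8.95 − 14.2 = -5.25.
Midpoints: Q̄_A = 4723.0, P̄_B = 11.57.
ε = (ΔQ_A/Q̄_A)/(ΔP_B/P̄_B) = (-1926/4723.0)/(-5.25/11.57) ≈ 0.90.
ε > 0: diesel and petrol are substitutes.

0.90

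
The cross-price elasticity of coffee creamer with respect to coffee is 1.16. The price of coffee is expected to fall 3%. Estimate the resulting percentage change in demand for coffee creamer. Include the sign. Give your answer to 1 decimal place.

%ΔQ ≈ ε × %ΔP of coffee = 1.16 × (-3%) = -3.5%.
Demand for coffee creamer falls by about 3.5%.

-3.5%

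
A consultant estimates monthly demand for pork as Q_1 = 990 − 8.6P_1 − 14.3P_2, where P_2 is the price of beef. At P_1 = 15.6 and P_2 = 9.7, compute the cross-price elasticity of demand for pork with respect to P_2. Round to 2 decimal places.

-0.19

At P_1 = 15.6 and P_2 = 9.7: Q_1 = 717.13.
∂Q_1/∂P_2 = -14.3.
ε = (∂Q_1/∂P_2)(P_2/Q_1) = -14.3 × (9.7/717.13) ≈ -0.19.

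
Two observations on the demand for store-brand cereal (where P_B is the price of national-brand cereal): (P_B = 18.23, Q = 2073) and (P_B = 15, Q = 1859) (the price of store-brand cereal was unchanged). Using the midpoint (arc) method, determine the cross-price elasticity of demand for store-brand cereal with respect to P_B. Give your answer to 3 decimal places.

0.560

ΔQ_A = 1859 − 2073 = -214; ΔP_B = 15 − 18.23 = -3.23.
Midpoints: Q̄_A = 1966.0, P̄_B = 16.62.
ε = (ΔQ_A/Q̄_A)/(ΔP_B/P̄_B) = (-214/1966.0)/(-3.23/16.62) ≈ 0.560.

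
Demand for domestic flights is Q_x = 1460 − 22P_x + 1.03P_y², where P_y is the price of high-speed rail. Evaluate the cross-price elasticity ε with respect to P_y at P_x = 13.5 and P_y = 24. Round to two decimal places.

0.68

At P_x = 13.5 and P_y = 24: Q_x = 1756.28.
∂Q_x/∂P_y = 2.06P_y = 2.06(24) = 49.4400.
ε = (∂Q_x/∂P_y)(P_y/Q_x) = 49.4400 × (24/1756.28) ≈ 0.68.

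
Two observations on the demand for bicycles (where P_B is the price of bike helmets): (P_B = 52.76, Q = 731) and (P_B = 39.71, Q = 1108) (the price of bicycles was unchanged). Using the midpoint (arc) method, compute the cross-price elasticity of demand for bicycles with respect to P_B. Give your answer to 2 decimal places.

ΔQ_A = 1108 − 731 = 377; ΔP_B = 39.71 − 52.76 = -13.05.
Midpoints: Q̄_A = 919.5, P̄_B = 46.23.
ε = (ΔQ_A/Q̄_A)/(ΔP_B/P̄_B) = (377/919.5)/(-13.05/46.23) ≈ -1.45.
ε < 0: bicycles and bike helmets are complements.

-1.45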